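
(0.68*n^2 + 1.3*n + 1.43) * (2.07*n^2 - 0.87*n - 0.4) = 1.4076*n^4 + 2.0994*n^3 + 1.5571*n^2 - 1.7641*n - 0.572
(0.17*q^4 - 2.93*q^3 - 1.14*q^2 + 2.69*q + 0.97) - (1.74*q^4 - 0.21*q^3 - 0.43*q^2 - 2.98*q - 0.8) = -1.57*q^4 - 2.72*q^3 - 0.71*q^2 + 5.67*q + 1.77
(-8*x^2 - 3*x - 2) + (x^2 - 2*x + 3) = -7*x^2 - 5*x + 1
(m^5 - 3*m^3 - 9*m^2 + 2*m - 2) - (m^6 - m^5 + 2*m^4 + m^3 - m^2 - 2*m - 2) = -m^6 + 2*m^5 - 2*m^4 - 4*m^3 - 8*m^2 + 4*m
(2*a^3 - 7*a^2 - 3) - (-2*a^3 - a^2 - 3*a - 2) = 4*a^3 - 6*a^2 + 3*a - 1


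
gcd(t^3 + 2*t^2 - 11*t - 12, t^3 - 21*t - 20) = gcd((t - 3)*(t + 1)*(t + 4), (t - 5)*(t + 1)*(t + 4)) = t^2 + 5*t + 4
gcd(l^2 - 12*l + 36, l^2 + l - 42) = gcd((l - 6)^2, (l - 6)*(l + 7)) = l - 6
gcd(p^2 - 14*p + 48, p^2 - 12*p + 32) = p - 8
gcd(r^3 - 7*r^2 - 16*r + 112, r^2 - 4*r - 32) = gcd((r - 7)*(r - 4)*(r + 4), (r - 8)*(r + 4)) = r + 4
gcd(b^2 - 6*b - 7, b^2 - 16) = 1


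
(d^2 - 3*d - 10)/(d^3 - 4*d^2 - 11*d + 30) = (d + 2)/(d^2 + d - 6)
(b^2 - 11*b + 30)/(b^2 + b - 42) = (b - 5)/(b + 7)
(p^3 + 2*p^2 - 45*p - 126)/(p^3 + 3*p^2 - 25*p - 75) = (p^2 - p - 42)/(p^2 - 25)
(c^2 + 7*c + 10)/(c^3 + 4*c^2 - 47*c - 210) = (c + 2)/(c^2 - c - 42)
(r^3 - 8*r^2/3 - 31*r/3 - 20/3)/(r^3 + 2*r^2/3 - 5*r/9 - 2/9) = 3*(3*r^2 - 11*r - 20)/(9*r^2 - 3*r - 2)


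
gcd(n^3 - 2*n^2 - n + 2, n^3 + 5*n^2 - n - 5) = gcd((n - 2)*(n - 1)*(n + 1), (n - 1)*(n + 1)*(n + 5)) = n^2 - 1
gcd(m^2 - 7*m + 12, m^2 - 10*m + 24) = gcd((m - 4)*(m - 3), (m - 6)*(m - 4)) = m - 4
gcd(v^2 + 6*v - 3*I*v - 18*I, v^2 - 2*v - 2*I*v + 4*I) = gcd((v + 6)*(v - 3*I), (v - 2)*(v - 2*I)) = 1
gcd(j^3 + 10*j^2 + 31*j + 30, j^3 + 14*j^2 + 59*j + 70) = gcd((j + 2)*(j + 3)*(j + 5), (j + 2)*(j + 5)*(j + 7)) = j^2 + 7*j + 10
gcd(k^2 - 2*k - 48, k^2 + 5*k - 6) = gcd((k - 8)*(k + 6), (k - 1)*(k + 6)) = k + 6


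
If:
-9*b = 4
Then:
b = -4/9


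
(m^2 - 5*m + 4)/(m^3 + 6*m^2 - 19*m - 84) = (m - 1)/(m^2 + 10*m + 21)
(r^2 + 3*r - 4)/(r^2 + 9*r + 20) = (r - 1)/(r + 5)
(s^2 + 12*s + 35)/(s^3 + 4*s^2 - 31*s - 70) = (s + 5)/(s^2 - 3*s - 10)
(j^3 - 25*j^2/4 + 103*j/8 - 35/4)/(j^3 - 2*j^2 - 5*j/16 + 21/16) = 2*(2*j^2 - 9*j + 10)/(4*j^2 - j - 3)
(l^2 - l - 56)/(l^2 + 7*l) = (l - 8)/l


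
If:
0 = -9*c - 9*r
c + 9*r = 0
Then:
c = 0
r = 0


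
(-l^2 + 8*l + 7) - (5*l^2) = -6*l^2 + 8*l + 7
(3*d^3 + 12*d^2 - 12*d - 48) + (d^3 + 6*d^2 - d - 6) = 4*d^3 + 18*d^2 - 13*d - 54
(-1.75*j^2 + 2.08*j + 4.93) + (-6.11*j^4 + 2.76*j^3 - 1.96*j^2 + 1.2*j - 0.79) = -6.11*j^4 + 2.76*j^3 - 3.71*j^2 + 3.28*j + 4.14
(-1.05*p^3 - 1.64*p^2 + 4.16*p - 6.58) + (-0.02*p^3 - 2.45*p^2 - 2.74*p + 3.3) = -1.07*p^3 - 4.09*p^2 + 1.42*p - 3.28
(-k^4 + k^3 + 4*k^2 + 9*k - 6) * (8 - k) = k^5 - 9*k^4 + 4*k^3 + 23*k^2 + 78*k - 48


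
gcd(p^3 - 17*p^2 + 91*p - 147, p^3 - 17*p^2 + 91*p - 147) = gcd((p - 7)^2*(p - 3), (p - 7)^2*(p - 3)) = p^3 - 17*p^2 + 91*p - 147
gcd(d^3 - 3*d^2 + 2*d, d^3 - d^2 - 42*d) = d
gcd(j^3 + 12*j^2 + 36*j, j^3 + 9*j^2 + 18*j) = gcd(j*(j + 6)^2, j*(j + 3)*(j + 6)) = j^2 + 6*j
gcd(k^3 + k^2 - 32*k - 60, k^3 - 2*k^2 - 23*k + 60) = k + 5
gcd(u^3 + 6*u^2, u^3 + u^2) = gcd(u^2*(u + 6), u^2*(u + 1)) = u^2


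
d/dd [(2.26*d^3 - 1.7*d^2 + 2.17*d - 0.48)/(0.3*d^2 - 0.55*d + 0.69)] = (0.678*d^4 - 2.486*d^3 + 4.9622*d^2 - 2.058*d + 1.2333)/(0.09*d^4 - 0.33*d^3 + 0.7165*d^2 - 0.759*d + 0.4761)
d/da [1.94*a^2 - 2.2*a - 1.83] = 3.88*a - 2.2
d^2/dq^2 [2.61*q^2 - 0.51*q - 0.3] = 5.22000000000000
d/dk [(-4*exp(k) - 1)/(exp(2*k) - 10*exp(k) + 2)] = 2*(2*exp(2*k) + exp(k) - 9)*exp(k)/(exp(4*k) - 20*exp(3*k) + 104*exp(2*k) - 40*exp(k) + 4)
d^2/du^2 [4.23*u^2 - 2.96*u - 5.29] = 8.46000000000000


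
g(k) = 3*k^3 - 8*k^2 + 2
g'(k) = 9*k^2 - 16*k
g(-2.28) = -75.14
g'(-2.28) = 83.27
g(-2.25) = -72.67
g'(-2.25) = 81.56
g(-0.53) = -0.69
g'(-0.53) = 11.01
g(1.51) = -5.91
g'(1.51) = -3.64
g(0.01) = 2.00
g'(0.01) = -0.16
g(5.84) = 326.69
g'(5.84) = 213.51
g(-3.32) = -195.96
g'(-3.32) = 152.32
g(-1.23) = -15.69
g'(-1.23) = 33.30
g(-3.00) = -151.00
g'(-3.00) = 129.00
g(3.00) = 11.00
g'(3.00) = 33.00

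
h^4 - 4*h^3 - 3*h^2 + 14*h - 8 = (h - 4)*(h - 1)^2*(h + 2)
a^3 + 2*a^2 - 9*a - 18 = (a - 3)*(a + 2)*(a + 3)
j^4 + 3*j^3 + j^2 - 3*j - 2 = (j - 1)*(j + 1)^2*(j + 2)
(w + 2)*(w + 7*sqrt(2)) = w^2 + 2*w + 7*sqrt(2)*w + 14*sqrt(2)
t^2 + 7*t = t*(t + 7)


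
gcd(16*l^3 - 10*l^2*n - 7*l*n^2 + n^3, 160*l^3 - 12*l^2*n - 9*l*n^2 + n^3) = 8*l - n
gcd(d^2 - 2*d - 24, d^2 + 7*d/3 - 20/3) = d + 4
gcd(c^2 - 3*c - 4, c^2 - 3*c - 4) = c^2 - 3*c - 4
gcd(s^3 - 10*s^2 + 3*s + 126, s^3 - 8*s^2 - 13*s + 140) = s - 7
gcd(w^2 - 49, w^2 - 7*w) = w - 7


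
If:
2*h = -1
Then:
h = -1/2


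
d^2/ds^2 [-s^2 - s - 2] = -2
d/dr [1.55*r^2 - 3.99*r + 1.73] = 3.1*r - 3.99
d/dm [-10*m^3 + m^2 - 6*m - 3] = -30*m^2 + 2*m - 6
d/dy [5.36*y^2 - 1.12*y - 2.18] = 10.72*y - 1.12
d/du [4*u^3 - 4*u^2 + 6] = 4*u*(3*u - 2)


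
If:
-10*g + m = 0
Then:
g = m/10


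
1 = 1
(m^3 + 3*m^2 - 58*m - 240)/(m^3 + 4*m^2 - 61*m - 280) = (m + 6)/(m + 7)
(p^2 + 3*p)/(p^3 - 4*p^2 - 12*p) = (p + 3)/(p^2 - 4*p - 12)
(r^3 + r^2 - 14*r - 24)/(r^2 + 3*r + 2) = (r^2 - r - 12)/(r + 1)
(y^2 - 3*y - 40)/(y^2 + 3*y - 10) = (y - 8)/(y - 2)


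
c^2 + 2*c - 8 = (c - 2)*(c + 4)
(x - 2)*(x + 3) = x^2 + x - 6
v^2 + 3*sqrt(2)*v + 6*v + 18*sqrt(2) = (v + 6)*(v + 3*sqrt(2))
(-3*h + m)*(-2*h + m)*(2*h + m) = 12*h^3 - 4*h^2*m - 3*h*m^2 + m^3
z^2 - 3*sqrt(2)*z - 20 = (z - 5*sqrt(2))*(z + 2*sqrt(2))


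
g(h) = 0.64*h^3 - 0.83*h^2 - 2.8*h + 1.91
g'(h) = 1.92*h^2 - 1.66*h - 2.8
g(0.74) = -0.36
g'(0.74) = -2.98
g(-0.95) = 3.27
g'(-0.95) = 0.51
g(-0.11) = 2.21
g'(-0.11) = -2.59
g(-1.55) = 1.87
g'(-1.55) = 4.39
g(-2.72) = -9.49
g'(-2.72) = 15.92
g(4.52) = 31.40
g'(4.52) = 28.92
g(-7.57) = -302.09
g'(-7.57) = 119.79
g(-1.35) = 2.60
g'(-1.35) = 2.94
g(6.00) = 93.47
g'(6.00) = 56.36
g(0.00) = 1.91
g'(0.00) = -2.80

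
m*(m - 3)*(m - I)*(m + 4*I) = m^4 - 3*m^3 + 3*I*m^3 + 4*m^2 - 9*I*m^2 - 12*m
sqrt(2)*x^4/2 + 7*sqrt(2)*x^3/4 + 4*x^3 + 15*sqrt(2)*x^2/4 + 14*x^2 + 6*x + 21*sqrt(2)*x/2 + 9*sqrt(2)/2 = (x + 1/2)*(x + 3)*(x + 3*sqrt(2))*(sqrt(2)*x/2 + 1)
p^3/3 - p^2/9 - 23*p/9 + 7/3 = (p/3 + 1)*(p - 7/3)*(p - 1)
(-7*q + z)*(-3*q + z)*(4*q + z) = 84*q^3 - 19*q^2*z - 6*q*z^2 + z^3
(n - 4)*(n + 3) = n^2 - n - 12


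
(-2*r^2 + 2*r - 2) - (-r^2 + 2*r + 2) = -r^2 - 4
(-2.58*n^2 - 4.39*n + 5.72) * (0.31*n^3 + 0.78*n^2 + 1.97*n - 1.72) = -0.7998*n^5 - 3.3733*n^4 - 6.7336*n^3 + 0.250900000000001*n^2 + 18.8192*n - 9.8384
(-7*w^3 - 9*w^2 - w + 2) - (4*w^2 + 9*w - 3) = -7*w^3 - 13*w^2 - 10*w + 5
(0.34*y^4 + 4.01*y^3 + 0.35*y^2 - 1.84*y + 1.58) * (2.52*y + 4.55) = 0.8568*y^5 + 11.6522*y^4 + 19.1275*y^3 - 3.0443*y^2 - 4.3904*y + 7.189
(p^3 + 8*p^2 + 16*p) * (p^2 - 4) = p^5 + 8*p^4 + 12*p^3 - 32*p^2 - 64*p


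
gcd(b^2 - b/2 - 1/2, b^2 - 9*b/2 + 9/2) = 1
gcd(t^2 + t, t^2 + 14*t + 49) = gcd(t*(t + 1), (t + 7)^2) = 1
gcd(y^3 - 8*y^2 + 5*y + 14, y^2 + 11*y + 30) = 1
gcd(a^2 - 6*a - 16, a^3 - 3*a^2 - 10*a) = a + 2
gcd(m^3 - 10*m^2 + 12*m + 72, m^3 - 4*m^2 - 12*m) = m^2 - 4*m - 12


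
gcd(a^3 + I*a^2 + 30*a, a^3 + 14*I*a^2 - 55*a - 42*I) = a + 6*I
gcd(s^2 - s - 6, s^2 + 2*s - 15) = s - 3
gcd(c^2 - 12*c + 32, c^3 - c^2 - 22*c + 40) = c - 4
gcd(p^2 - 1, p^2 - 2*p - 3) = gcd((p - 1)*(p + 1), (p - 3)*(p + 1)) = p + 1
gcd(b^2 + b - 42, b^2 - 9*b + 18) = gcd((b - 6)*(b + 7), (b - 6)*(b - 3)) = b - 6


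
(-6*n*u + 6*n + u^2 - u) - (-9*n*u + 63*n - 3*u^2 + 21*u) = 3*n*u - 57*n + 4*u^2 - 22*u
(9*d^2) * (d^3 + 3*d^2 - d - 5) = 9*d^5 + 27*d^4 - 9*d^3 - 45*d^2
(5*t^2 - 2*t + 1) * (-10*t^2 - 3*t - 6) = -50*t^4 + 5*t^3 - 34*t^2 + 9*t - 6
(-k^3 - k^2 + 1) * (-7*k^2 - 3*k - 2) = 7*k^5 + 10*k^4 + 5*k^3 - 5*k^2 - 3*k - 2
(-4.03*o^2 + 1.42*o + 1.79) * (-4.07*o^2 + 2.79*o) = 16.4021*o^4 - 17.0231*o^3 - 3.3235*o^2 + 4.9941*o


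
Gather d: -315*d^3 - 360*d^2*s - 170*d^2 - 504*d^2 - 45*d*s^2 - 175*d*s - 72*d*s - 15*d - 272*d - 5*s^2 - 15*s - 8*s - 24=-315*d^3 + d^2*(-360*s - 674) + d*(-45*s^2 - 247*s - 287) - 5*s^2 - 23*s - 24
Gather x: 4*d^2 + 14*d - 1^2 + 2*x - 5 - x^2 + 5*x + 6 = 4*d^2 + 14*d - x^2 + 7*x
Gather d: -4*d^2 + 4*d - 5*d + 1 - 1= -4*d^2 - d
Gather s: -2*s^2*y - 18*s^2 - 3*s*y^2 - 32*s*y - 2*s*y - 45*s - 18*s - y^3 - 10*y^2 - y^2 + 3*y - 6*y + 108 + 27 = s^2*(-2*y - 18) + s*(-3*y^2 - 34*y - 63) - y^3 - 11*y^2 - 3*y + 135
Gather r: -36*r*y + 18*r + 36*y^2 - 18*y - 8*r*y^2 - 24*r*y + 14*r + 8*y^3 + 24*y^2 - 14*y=r*(-8*y^2 - 60*y + 32) + 8*y^3 + 60*y^2 - 32*y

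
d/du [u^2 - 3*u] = 2*u - 3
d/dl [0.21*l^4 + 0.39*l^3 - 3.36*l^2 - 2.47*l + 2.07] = 0.84*l^3 + 1.17*l^2 - 6.72*l - 2.47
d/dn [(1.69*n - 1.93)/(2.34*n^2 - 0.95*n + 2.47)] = (-3.9546*n^2 + 9.0324*n + 2.3408)/(5.4756*n^4 - 4.446*n^3 + 12.4621*n^2 - 4.693*n + 6.1009)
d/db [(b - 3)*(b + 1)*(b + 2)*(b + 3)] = 4*b^3 + 9*b^2 - 14*b - 27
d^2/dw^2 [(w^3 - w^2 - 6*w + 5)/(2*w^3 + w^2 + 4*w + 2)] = 6*(-2*w^6 - 32*w^5 + 28*w^4 + 56*w^3 + 103*w^2 + 16*w + 38)/(8*w^9 + 12*w^8 + 54*w^7 + 73*w^6 + 132*w^5 + 150*w^4 + 136*w^3 + 108*w^2 + 48*w + 8)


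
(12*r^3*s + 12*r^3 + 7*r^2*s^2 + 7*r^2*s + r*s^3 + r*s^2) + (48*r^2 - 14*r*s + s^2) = 12*r^3*s + 12*r^3 + 7*r^2*s^2 + 7*r^2*s + 48*r^2 + r*s^3 + r*s^2 - 14*r*s + s^2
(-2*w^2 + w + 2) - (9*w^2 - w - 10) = -11*w^2 + 2*w + 12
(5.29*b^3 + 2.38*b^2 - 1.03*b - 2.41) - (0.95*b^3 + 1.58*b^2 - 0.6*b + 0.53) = 4.34*b^3 + 0.8*b^2 - 0.43*b - 2.94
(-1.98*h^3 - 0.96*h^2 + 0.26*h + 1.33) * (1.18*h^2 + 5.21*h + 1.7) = -2.3364*h^5 - 11.4486*h^4 - 8.0608*h^3 + 1.292*h^2 + 7.3713*h + 2.261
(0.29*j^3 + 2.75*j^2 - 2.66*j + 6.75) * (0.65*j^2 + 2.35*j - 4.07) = 0.1885*j^5 + 2.469*j^4 + 3.5532*j^3 - 13.056*j^2 + 26.6887*j - 27.4725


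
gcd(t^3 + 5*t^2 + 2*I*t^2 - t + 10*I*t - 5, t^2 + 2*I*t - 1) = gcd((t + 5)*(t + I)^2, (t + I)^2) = t^2 + 2*I*t - 1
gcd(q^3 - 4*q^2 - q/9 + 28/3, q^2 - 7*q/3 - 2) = q - 3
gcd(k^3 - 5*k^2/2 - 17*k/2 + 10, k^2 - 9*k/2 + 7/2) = k - 1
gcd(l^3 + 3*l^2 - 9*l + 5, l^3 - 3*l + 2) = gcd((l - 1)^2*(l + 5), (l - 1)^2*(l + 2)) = l^2 - 2*l + 1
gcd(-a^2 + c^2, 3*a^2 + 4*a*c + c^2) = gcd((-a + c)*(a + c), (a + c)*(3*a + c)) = a + c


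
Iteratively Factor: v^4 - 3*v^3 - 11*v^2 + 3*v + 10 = (v - 5)*(v^3 + 2*v^2 - v - 2) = (v - 5)*(v + 1)*(v^2 + v - 2) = (v - 5)*(v - 1)*(v + 1)*(v + 2)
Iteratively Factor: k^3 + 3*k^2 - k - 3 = (k - 1)*(k^2 + 4*k + 3) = (k - 1)*(k + 3)*(k + 1)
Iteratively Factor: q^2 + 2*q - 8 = (q + 4)*(q - 2)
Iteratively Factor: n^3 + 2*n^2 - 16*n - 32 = (n + 4)*(n^2 - 2*n - 8) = (n - 4)*(n + 4)*(n + 2)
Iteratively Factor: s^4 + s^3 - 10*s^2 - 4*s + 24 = (s - 2)*(s^3 + 3*s^2 - 4*s - 12) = (s - 2)*(s + 3)*(s^2 - 4) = (s - 2)^2*(s + 3)*(s + 2)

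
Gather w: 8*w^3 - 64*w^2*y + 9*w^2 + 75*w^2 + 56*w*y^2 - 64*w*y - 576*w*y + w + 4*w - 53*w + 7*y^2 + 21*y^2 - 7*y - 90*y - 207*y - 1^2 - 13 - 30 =8*w^3 + w^2*(84 - 64*y) + w*(56*y^2 - 640*y - 48) + 28*y^2 - 304*y - 44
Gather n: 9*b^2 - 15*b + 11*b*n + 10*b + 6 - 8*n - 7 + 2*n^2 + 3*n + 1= 9*b^2 - 5*b + 2*n^2 + n*(11*b - 5)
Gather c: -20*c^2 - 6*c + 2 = -20*c^2 - 6*c + 2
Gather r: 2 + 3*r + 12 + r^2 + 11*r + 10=r^2 + 14*r + 24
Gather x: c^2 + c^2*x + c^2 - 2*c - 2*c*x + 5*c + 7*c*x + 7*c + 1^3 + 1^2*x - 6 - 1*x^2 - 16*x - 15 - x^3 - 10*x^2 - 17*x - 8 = 2*c^2 + 10*c - x^3 - 11*x^2 + x*(c^2 + 5*c - 32) - 28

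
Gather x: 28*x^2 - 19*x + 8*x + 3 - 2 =28*x^2 - 11*x + 1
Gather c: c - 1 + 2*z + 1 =c + 2*z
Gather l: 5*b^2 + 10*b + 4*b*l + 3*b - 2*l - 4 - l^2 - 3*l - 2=5*b^2 + 13*b - l^2 + l*(4*b - 5) - 6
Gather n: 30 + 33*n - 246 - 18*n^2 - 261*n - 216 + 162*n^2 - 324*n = 144*n^2 - 552*n - 432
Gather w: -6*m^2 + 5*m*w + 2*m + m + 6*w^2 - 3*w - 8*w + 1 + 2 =-6*m^2 + 3*m + 6*w^2 + w*(5*m - 11) + 3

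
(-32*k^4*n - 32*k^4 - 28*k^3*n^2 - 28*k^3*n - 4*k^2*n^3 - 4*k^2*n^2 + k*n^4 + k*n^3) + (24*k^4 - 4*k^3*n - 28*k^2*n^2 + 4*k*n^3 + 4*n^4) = -32*k^4*n - 8*k^4 - 28*k^3*n^2 - 32*k^3*n - 4*k^2*n^3 - 32*k^2*n^2 + k*n^4 + 5*k*n^3 + 4*n^4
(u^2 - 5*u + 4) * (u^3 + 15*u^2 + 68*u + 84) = u^5 + 10*u^4 - 3*u^3 - 196*u^2 - 148*u + 336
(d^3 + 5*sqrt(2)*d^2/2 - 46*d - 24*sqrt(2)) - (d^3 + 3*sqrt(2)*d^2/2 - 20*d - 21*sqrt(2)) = sqrt(2)*d^2 - 26*d - 3*sqrt(2)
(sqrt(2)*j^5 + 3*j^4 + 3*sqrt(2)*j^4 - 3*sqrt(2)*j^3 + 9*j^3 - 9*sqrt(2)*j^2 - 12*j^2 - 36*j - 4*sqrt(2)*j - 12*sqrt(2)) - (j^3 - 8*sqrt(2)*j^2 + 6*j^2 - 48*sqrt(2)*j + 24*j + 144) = sqrt(2)*j^5 + 3*j^4 + 3*sqrt(2)*j^4 - 3*sqrt(2)*j^3 + 8*j^3 - 18*j^2 - sqrt(2)*j^2 - 60*j + 44*sqrt(2)*j - 144 - 12*sqrt(2)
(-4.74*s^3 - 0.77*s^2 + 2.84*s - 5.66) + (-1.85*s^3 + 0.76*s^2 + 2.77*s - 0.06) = -6.59*s^3 - 0.01*s^2 + 5.61*s - 5.72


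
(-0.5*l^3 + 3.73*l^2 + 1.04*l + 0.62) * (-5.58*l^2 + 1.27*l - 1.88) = 2.79*l^5 - 21.4484*l^4 - 0.126100000000001*l^3 - 9.1512*l^2 - 1.1678*l - 1.1656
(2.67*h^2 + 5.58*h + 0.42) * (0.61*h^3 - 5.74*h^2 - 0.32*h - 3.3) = 1.6287*h^5 - 11.922*h^4 - 32.6274*h^3 - 13.0074*h^2 - 18.5484*h - 1.386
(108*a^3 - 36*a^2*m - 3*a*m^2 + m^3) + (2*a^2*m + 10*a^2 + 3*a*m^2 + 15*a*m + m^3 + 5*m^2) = 108*a^3 - 34*a^2*m + 10*a^2 + 15*a*m + 2*m^3 + 5*m^2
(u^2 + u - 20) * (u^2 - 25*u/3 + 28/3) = u^4 - 22*u^3/3 - 19*u^2 + 176*u - 560/3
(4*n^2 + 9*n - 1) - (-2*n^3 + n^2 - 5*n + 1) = 2*n^3 + 3*n^2 + 14*n - 2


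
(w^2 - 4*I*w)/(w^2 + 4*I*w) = (w - 4*I)/(w + 4*I)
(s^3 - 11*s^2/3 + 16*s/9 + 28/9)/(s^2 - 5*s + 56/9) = (3*s^2 - 4*s - 4)/(3*s - 8)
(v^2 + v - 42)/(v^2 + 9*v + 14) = (v - 6)/(v + 2)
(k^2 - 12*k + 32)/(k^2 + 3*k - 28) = (k - 8)/(k + 7)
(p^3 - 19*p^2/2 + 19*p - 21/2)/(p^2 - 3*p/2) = p - 8 + 7/p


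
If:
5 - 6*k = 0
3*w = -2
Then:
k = 5/6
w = -2/3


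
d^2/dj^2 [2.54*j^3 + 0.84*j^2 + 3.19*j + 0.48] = 15.24*j + 1.68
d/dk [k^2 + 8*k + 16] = 2*k + 8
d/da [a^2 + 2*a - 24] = 2*a + 2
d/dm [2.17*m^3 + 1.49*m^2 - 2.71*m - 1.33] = 6.51*m^2 + 2.98*m - 2.71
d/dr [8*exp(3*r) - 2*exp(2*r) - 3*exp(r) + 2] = (24*exp(2*r) - 4*exp(r) - 3)*exp(r)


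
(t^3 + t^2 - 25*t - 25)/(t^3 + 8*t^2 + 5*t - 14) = (t^3 + t^2 - 25*t - 25)/(t^3 + 8*t^2 + 5*t - 14)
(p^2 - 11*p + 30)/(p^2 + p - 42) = (p - 5)/(p + 7)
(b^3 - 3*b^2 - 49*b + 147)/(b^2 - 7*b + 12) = (b^2 - 49)/(b - 4)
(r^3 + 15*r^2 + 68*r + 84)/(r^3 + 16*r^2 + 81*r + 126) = (r + 2)/(r + 3)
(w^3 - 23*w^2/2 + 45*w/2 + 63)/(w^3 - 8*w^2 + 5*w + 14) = (w^2 - 9*w/2 - 9)/(w^2 - w - 2)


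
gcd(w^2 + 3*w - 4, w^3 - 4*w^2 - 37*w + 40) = w - 1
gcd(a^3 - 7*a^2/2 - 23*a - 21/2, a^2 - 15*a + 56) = a - 7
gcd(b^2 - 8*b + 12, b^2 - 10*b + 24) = b - 6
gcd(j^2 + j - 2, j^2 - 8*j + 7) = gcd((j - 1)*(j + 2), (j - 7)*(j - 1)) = j - 1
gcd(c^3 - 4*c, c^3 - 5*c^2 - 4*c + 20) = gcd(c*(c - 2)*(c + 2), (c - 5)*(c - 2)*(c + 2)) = c^2 - 4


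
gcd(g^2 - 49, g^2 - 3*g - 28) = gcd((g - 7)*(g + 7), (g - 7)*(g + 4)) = g - 7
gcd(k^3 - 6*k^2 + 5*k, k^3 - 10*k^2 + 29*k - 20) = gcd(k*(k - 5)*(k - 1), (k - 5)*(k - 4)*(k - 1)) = k^2 - 6*k + 5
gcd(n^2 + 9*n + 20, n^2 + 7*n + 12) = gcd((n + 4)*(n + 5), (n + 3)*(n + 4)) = n + 4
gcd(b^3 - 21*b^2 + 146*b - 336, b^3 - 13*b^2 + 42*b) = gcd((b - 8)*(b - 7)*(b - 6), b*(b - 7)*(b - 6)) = b^2 - 13*b + 42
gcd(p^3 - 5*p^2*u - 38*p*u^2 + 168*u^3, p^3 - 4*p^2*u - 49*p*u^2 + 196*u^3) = p^2 - 11*p*u + 28*u^2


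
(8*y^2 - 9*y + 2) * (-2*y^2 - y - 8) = -16*y^4 + 10*y^3 - 59*y^2 + 70*y - 16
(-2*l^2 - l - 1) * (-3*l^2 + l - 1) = 6*l^4 + l^3 + 4*l^2 + 1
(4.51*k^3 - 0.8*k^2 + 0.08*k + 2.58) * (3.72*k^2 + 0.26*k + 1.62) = 16.7772*k^5 - 1.8034*k^4 + 7.3958*k^3 + 8.3224*k^2 + 0.8004*k + 4.1796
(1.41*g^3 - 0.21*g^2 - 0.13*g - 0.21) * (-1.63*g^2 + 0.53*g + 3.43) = -2.2983*g^5 + 1.0896*g^4 + 4.9369*g^3 - 0.4469*g^2 - 0.5572*g - 0.7203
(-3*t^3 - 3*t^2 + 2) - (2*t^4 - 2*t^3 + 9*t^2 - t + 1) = -2*t^4 - t^3 - 12*t^2 + t + 1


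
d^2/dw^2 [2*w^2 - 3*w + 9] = 4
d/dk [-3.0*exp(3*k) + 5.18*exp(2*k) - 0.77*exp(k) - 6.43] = (-9.0*exp(2*k) + 10.36*exp(k) - 0.77)*exp(k)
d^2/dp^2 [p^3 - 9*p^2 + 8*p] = 6*p - 18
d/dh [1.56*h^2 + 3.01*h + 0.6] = 3.12*h + 3.01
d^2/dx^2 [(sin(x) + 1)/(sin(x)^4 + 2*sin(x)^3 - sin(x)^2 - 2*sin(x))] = (-9*sin(x)^2 - 20*sin(x) - 8 + 14/sin(x) + 4/sin(x)^2 - 8/sin(x)^3)/((sin(x) - 1)^2*(sin(x) + 2)^3)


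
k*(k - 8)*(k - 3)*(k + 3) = k^4 - 8*k^3 - 9*k^2 + 72*k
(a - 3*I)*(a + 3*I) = a^2 + 9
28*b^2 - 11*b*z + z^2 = (-7*b + z)*(-4*b + z)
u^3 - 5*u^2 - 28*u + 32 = (u - 8)*(u - 1)*(u + 4)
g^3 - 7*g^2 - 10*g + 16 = (g - 8)*(g - 1)*(g + 2)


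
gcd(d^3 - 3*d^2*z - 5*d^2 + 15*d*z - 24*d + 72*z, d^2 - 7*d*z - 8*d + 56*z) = d - 8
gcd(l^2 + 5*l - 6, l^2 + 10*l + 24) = l + 6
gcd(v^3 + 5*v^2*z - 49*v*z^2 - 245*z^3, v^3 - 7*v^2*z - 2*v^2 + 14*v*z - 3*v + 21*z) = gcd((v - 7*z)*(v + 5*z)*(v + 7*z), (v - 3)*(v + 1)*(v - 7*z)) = -v + 7*z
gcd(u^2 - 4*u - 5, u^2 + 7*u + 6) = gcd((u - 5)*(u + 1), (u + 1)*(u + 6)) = u + 1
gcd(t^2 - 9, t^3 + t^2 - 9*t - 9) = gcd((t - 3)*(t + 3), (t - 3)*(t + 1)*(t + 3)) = t^2 - 9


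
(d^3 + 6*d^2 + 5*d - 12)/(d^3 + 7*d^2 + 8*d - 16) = (d + 3)/(d + 4)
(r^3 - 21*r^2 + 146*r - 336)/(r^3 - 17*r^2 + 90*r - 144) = (r - 7)/(r - 3)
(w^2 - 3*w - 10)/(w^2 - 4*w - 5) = (w + 2)/(w + 1)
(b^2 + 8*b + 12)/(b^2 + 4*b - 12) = (b + 2)/(b - 2)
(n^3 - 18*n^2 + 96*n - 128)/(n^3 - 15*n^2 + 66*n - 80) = (n - 8)/(n - 5)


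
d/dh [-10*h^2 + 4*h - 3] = 4 - 20*h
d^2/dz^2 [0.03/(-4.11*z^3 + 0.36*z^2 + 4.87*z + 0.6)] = ((0.7398*z - 0.0216)*(-4.11*z^3 + 0.36*z^2 + 4.87*z + 0.6) + 0.03*(-24.66*z^2 + 1.44*z + 9.74)*(-12.33*z^2 + 0.72*z + 4.87))/(-4.11*z^3 + 0.36*z^2 + 4.87*z + 0.6)^3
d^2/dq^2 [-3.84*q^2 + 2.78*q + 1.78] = -7.68000000000000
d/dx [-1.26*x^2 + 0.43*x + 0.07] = 0.43 - 2.52*x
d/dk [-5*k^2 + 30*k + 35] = 30 - 10*k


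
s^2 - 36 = (s - 6)*(s + 6)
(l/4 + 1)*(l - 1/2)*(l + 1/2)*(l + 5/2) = l^4/4 + 13*l^3/8 + 39*l^2/16 - 13*l/32 - 5/8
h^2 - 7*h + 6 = (h - 6)*(h - 1)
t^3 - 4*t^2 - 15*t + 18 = (t - 6)*(t - 1)*(t + 3)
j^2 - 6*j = j*(j - 6)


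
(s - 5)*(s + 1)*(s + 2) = s^3 - 2*s^2 - 13*s - 10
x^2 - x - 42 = (x - 7)*(x + 6)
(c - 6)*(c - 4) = c^2 - 10*c + 24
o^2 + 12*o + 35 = (o + 5)*(o + 7)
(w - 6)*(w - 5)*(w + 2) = w^3 - 9*w^2 + 8*w + 60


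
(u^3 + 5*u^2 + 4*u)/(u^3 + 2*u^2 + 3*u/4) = 4*(u^2 + 5*u + 4)/(4*u^2 + 8*u + 3)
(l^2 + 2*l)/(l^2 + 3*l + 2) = l/(l + 1)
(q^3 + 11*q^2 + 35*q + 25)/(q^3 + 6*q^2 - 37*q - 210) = (q^2 + 6*q + 5)/(q^2 + q - 42)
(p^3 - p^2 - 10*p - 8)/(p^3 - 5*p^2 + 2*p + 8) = (p + 2)/(p - 2)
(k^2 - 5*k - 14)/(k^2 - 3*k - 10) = (k - 7)/(k - 5)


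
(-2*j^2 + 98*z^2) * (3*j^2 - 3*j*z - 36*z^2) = -6*j^4 + 6*j^3*z + 366*j^2*z^2 - 294*j*z^3 - 3528*z^4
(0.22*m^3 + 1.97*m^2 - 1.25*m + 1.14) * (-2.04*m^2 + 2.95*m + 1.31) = -0.4488*m^5 - 3.3698*m^4 + 8.6497*m^3 - 3.4324*m^2 + 1.7255*m + 1.4934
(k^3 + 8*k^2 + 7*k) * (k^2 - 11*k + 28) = k^5 - 3*k^4 - 53*k^3 + 147*k^2 + 196*k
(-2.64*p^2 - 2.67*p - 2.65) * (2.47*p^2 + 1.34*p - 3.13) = -6.5208*p^4 - 10.1325*p^3 - 1.8601*p^2 + 4.8061*p + 8.2945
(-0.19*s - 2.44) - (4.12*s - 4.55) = 2.11 - 4.31*s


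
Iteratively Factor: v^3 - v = (v)*(v^2 - 1) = v*(v + 1)*(v - 1)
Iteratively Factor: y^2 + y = (y)*(y + 1)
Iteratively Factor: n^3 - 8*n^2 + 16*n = (n)*(n^2 - 8*n + 16) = n*(n - 4)*(n - 4)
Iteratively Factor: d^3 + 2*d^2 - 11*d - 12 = (d + 1)*(d^2 + d - 12) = (d + 1)*(d + 4)*(d - 3)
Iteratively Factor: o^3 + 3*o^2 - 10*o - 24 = (o + 2)*(o^2 + o - 12) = (o - 3)*(o + 2)*(o + 4)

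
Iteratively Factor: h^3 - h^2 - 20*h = (h - 5)*(h^2 + 4*h) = h*(h - 5)*(h + 4)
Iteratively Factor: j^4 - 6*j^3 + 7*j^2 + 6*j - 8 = (j + 1)*(j^3 - 7*j^2 + 14*j - 8) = (j - 2)*(j + 1)*(j^2 - 5*j + 4) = (j - 4)*(j - 2)*(j + 1)*(j - 1)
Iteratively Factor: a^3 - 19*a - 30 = (a + 2)*(a^2 - 2*a - 15) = (a - 5)*(a + 2)*(a + 3)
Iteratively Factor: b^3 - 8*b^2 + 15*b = (b - 3)*(b^2 - 5*b) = b*(b - 3)*(b - 5)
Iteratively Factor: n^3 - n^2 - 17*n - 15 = (n + 1)*(n^2 - 2*n - 15) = (n - 5)*(n + 1)*(n + 3)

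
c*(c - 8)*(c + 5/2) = c^3 - 11*c^2/2 - 20*c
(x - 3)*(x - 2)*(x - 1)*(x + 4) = x^4 - 2*x^3 - 13*x^2 + 38*x - 24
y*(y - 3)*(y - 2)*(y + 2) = y^4 - 3*y^3 - 4*y^2 + 12*y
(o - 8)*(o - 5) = o^2 - 13*o + 40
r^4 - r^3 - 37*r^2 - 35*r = r*(r - 7)*(r + 1)*(r + 5)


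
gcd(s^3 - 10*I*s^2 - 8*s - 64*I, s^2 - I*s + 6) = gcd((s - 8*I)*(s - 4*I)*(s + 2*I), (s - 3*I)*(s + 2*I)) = s + 2*I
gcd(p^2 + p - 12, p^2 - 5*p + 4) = 1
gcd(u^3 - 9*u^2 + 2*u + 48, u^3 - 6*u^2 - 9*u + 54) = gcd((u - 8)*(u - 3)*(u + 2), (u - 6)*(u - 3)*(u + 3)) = u - 3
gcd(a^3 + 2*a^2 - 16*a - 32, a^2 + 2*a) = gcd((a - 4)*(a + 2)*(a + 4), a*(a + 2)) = a + 2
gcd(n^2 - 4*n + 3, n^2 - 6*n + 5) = n - 1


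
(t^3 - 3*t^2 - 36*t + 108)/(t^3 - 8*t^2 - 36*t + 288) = (t - 3)/(t - 8)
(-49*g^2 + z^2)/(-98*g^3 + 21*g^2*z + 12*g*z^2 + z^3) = (-7*g + z)/(-14*g^2 + 5*g*z + z^2)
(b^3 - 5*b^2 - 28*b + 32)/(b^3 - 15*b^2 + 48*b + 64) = (b^2 + 3*b - 4)/(b^2 - 7*b - 8)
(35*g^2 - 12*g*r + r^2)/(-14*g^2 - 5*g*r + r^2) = (-5*g + r)/(2*g + r)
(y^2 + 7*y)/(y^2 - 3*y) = (y + 7)/(y - 3)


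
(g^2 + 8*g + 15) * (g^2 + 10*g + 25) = g^4 + 18*g^3 + 120*g^2 + 350*g + 375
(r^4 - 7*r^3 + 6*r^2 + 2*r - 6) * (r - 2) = r^5 - 9*r^4 + 20*r^3 - 10*r^2 - 10*r + 12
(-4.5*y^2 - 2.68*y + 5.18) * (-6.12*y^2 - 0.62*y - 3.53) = 27.54*y^4 + 19.1916*y^3 - 14.155*y^2 + 6.2488*y - 18.2854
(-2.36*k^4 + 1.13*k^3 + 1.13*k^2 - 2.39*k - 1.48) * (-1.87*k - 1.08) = 4.4132*k^5 + 0.4357*k^4 - 3.3335*k^3 + 3.2489*k^2 + 5.3488*k + 1.5984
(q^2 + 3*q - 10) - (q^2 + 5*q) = -2*q - 10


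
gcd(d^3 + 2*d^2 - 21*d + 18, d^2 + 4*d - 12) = d + 6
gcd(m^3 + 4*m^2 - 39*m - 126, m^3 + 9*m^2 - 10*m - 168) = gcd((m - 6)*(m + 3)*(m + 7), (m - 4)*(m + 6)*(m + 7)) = m + 7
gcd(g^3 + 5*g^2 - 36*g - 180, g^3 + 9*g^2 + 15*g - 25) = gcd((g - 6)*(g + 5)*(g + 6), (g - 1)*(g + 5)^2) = g + 5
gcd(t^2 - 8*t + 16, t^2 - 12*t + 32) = t - 4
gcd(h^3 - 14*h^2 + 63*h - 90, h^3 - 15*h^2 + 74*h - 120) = h^2 - 11*h + 30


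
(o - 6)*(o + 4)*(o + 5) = o^3 + 3*o^2 - 34*o - 120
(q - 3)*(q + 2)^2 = q^3 + q^2 - 8*q - 12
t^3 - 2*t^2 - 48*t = t*(t - 8)*(t + 6)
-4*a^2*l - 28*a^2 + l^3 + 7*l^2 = (-2*a + l)*(2*a + l)*(l + 7)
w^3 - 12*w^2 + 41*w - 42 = (w - 7)*(w - 3)*(w - 2)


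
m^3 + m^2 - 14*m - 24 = (m - 4)*(m + 2)*(m + 3)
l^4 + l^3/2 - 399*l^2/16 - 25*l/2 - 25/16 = (l - 5)*(l + 1/4)^2*(l + 5)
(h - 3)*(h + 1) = h^2 - 2*h - 3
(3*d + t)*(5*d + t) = 15*d^2 + 8*d*t + t^2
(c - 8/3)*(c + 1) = c^2 - 5*c/3 - 8/3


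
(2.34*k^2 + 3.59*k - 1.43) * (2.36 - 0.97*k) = -2.2698*k^3 + 2.0401*k^2 + 9.8595*k - 3.3748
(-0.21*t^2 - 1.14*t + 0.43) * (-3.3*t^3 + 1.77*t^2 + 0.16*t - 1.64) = 0.693*t^5 + 3.3903*t^4 - 3.4704*t^3 + 0.9231*t^2 + 1.9384*t - 0.7052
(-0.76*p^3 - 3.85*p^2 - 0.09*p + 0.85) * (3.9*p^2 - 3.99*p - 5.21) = -2.964*p^5 - 11.9826*p^4 + 18.9701*p^3 + 23.7326*p^2 - 2.9226*p - 4.4285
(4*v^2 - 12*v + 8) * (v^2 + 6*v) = 4*v^4 + 12*v^3 - 64*v^2 + 48*v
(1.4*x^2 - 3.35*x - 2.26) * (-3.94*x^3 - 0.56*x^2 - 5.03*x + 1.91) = -5.516*x^5 + 12.415*x^4 + 3.7384*x^3 + 20.7901*x^2 + 4.9693*x - 4.3166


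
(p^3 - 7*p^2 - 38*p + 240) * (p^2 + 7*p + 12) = p^5 - 75*p^3 - 110*p^2 + 1224*p + 2880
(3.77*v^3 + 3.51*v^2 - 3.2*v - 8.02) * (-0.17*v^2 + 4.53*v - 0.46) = -0.6409*v^5 + 16.4814*v^4 + 14.7101*v^3 - 14.7472*v^2 - 34.8586*v + 3.6892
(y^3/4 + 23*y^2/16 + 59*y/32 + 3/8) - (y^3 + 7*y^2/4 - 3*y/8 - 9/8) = -3*y^3/4 - 5*y^2/16 + 71*y/32 + 3/2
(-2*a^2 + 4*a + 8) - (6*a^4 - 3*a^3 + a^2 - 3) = -6*a^4 + 3*a^3 - 3*a^2 + 4*a + 11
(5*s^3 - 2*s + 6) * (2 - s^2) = -5*s^5 + 12*s^3 - 6*s^2 - 4*s + 12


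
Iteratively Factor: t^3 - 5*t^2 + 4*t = (t - 4)*(t^2 - t) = (t - 4)*(t - 1)*(t)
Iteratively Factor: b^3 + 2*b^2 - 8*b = (b - 2)*(b^2 + 4*b) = (b - 2)*(b + 4)*(b)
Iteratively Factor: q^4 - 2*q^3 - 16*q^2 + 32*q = (q + 4)*(q^3 - 6*q^2 + 8*q) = (q - 2)*(q + 4)*(q^2 - 4*q) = q*(q - 2)*(q + 4)*(q - 4)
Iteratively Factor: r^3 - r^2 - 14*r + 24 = (r - 3)*(r^2 + 2*r - 8) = (r - 3)*(r + 4)*(r - 2)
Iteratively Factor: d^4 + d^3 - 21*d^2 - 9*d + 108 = (d - 3)*(d^3 + 4*d^2 - 9*d - 36) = (d - 3)*(d + 3)*(d^2 + d - 12) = (d - 3)*(d + 3)*(d + 4)*(d - 3)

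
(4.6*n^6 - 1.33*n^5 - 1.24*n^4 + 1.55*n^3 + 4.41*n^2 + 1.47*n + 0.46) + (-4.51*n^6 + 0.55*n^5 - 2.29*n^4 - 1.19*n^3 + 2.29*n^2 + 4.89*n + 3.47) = 0.0899999999999999*n^6 - 0.78*n^5 - 3.53*n^4 + 0.36*n^3 + 6.7*n^2 + 6.36*n + 3.93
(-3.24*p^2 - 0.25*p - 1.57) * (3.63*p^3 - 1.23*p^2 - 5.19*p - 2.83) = -11.7612*p^5 + 3.0777*p^4 + 11.424*p^3 + 12.3978*p^2 + 8.8558*p + 4.4431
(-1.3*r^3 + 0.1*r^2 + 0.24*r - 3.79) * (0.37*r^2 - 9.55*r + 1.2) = -0.481*r^5 + 12.452*r^4 - 2.4262*r^3 - 3.5743*r^2 + 36.4825*r - 4.548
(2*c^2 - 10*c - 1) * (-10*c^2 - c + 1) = -20*c^4 + 98*c^3 + 22*c^2 - 9*c - 1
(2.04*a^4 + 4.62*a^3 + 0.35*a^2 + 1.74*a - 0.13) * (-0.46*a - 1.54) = -0.9384*a^5 - 5.2668*a^4 - 7.2758*a^3 - 1.3394*a^2 - 2.6198*a + 0.2002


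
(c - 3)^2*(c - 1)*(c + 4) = c^4 - 3*c^3 - 13*c^2 + 51*c - 36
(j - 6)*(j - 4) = j^2 - 10*j + 24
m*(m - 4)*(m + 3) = m^3 - m^2 - 12*m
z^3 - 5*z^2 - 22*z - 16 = (z - 8)*(z + 1)*(z + 2)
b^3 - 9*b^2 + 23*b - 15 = (b - 5)*(b - 3)*(b - 1)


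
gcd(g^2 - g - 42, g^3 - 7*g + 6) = 1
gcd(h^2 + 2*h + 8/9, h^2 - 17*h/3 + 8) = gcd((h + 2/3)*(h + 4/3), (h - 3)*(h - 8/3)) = 1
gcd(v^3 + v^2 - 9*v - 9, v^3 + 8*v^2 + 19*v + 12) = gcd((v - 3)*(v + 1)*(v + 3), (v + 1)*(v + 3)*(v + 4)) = v^2 + 4*v + 3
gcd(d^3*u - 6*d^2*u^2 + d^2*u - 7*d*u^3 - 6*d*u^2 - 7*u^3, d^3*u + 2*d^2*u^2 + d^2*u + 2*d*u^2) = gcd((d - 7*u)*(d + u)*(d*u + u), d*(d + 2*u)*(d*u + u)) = d*u + u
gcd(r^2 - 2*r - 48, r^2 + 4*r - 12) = r + 6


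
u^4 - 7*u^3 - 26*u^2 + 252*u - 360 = (u - 6)*(u - 5)*(u - 2)*(u + 6)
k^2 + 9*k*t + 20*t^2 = (k + 4*t)*(k + 5*t)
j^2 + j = j*(j + 1)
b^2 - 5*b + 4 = (b - 4)*(b - 1)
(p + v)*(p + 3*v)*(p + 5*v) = p^3 + 9*p^2*v + 23*p*v^2 + 15*v^3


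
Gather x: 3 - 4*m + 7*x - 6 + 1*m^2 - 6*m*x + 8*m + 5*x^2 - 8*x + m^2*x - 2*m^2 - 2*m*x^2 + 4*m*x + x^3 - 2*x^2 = -m^2 + 4*m + x^3 + x^2*(3 - 2*m) + x*(m^2 - 2*m - 1) - 3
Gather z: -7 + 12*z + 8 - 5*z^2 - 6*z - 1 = -5*z^2 + 6*z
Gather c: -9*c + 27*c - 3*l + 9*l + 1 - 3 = 18*c + 6*l - 2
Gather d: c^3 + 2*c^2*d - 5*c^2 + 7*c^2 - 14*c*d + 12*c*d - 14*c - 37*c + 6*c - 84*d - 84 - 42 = c^3 + 2*c^2 - 45*c + d*(2*c^2 - 2*c - 84) - 126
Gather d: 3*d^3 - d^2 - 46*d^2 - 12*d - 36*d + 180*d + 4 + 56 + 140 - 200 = 3*d^3 - 47*d^2 + 132*d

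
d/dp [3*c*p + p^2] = 3*c + 2*p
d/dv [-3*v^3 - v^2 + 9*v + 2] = -9*v^2 - 2*v + 9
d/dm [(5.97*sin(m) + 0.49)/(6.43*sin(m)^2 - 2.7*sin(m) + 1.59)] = (-38.3871*sin(m)^2 - 6.3014*sin(m) + 10.8153)*cos(m)/(41.3449*sin(m)^4 - 34.722*sin(m)^3 + 27.7374*sin(m)^2 - 8.586*sin(m) + 2.5281)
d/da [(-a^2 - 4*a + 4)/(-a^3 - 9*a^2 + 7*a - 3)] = (-a^4 - 8*a^3 - 31*a^2 + 78*a - 16)/(a^6 + 18*a^5 + 67*a^4 - 120*a^3 + 103*a^2 - 42*a + 9)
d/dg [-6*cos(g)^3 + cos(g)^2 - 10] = 2*(9*cos(g) - 1)*sin(g)*cos(g)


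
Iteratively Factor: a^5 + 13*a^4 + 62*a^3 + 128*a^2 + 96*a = (a + 4)*(a^4 + 9*a^3 + 26*a^2 + 24*a) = (a + 2)*(a + 4)*(a^3 + 7*a^2 + 12*a) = (a + 2)*(a + 4)^2*(a^2 + 3*a) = (a + 2)*(a + 3)*(a + 4)^2*(a)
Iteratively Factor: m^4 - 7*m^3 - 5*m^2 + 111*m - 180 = (m - 3)*(m^3 - 4*m^2 - 17*m + 60) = (m - 3)*(m + 4)*(m^2 - 8*m + 15) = (m - 5)*(m - 3)*(m + 4)*(m - 3)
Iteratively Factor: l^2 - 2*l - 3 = (l + 1)*(l - 3)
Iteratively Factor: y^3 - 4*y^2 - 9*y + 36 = (y - 3)*(y^2 - y - 12) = (y - 3)*(y + 3)*(y - 4)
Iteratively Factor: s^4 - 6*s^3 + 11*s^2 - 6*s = (s - 3)*(s^3 - 3*s^2 + 2*s) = (s - 3)*(s - 2)*(s^2 - s) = s*(s - 3)*(s - 2)*(s - 1)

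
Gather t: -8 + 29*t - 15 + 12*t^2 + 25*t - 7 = 12*t^2 + 54*t - 30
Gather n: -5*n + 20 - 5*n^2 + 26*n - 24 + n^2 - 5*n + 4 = -4*n^2 + 16*n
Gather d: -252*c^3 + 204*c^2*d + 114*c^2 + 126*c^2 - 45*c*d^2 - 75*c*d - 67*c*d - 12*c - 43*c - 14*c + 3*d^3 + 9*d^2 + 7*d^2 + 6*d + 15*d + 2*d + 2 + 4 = -252*c^3 + 240*c^2 - 69*c + 3*d^3 + d^2*(16 - 45*c) + d*(204*c^2 - 142*c + 23) + 6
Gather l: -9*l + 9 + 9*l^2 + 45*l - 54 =9*l^2 + 36*l - 45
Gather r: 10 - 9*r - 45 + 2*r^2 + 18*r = 2*r^2 + 9*r - 35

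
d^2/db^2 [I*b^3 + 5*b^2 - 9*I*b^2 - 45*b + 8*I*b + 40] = 6*I*b + 10 - 18*I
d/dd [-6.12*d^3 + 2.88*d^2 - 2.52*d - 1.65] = -18.36*d^2 + 5.76*d - 2.52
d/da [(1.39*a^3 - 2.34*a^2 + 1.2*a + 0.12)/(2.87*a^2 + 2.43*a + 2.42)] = (3.9893*a^4 + 6.7554*a^3 + 0.961199999999999*a^2 - 12.0144*a + 2.6124)/(8.2369*a^4 + 13.9482*a^3 + 19.7957*a^2 + 11.7612*a + 5.8564)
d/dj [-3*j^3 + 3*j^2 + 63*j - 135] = -9*j^2 + 6*j + 63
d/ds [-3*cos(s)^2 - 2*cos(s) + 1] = 2*(3*cos(s) + 1)*sin(s)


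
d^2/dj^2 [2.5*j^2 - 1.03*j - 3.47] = 5.00000000000000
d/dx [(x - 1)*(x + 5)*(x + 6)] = 3*x^2 + 20*x + 19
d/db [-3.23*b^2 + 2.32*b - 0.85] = 2.32 - 6.46*b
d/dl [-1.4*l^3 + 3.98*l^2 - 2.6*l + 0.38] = -4.2*l^2 + 7.96*l - 2.6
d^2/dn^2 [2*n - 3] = 0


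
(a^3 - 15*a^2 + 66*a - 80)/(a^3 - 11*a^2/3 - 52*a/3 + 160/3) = 3*(a^2 - 10*a + 16)/(3*a^2 + 4*a - 32)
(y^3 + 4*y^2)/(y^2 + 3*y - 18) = y^2*(y + 4)/(y^2 + 3*y - 18)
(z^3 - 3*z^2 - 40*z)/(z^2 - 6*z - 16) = z*(z + 5)/(z + 2)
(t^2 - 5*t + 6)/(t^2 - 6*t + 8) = (t - 3)/(t - 4)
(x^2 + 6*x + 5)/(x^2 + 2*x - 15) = (x + 1)/(x - 3)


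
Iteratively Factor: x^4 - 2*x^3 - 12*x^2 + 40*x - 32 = (x - 2)*(x^3 - 12*x + 16) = (x - 2)^2*(x^2 + 2*x - 8) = (x - 2)^3*(x + 4)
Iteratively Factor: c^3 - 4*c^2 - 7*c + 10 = (c - 1)*(c^2 - 3*c - 10) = (c - 1)*(c + 2)*(c - 5)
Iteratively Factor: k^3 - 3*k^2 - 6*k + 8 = (k + 2)*(k^2 - 5*k + 4) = (k - 1)*(k + 2)*(k - 4)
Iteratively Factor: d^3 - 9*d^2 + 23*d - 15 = (d - 5)*(d^2 - 4*d + 3) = (d - 5)*(d - 1)*(d - 3)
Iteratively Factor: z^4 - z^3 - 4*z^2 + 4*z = (z)*(z^3 - z^2 - 4*z + 4) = z*(z - 2)*(z^2 + z - 2) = z*(z - 2)*(z - 1)*(z + 2)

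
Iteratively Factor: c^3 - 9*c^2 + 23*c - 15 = (c - 3)*(c^2 - 6*c + 5) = (c - 5)*(c - 3)*(c - 1)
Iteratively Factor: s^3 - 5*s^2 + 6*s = (s - 3)*(s^2 - 2*s) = (s - 3)*(s - 2)*(s)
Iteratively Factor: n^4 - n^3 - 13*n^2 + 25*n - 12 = (n + 4)*(n^3 - 5*n^2 + 7*n - 3) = (n - 1)*(n + 4)*(n^2 - 4*n + 3) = (n - 3)*(n - 1)*(n + 4)*(n - 1)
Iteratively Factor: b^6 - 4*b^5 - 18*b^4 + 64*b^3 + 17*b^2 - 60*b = (b + 4)*(b^5 - 8*b^4 + 14*b^3 + 8*b^2 - 15*b) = (b - 5)*(b + 4)*(b^4 - 3*b^3 - b^2 + 3*b) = b*(b - 5)*(b + 4)*(b^3 - 3*b^2 - b + 3) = b*(b - 5)*(b - 3)*(b + 4)*(b^2 - 1) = b*(b - 5)*(b - 3)*(b - 1)*(b + 4)*(b + 1)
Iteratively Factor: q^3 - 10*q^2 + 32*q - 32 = (q - 4)*(q^2 - 6*q + 8) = (q - 4)*(q - 2)*(q - 4)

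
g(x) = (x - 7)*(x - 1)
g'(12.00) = 16.00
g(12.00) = 55.00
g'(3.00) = -2.00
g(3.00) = -8.00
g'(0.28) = -7.44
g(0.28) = 4.84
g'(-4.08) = -16.16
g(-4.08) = 56.29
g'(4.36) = 0.72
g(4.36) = -8.87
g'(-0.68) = -9.36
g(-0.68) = 12.90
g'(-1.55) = -11.10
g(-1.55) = 21.80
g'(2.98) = -2.04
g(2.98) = -7.96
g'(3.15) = -1.70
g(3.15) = -8.28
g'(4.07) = 0.14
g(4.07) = -9.00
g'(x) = 2*x - 8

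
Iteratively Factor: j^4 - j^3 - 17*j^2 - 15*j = (j + 3)*(j^3 - 4*j^2 - 5*j) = j*(j + 3)*(j^2 - 4*j - 5) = j*(j - 5)*(j + 3)*(j + 1)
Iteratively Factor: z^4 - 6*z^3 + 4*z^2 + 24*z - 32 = (z - 2)*(z^3 - 4*z^2 - 4*z + 16) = (z - 4)*(z - 2)*(z^2 - 4) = (z - 4)*(z - 2)*(z + 2)*(z - 2)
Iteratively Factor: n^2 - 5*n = (n - 5)*(n)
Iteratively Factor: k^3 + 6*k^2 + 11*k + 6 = (k + 1)*(k^2 + 5*k + 6) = (k + 1)*(k + 3)*(k + 2)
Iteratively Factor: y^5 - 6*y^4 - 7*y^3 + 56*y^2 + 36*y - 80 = (y - 4)*(y^4 - 2*y^3 - 15*y^2 - 4*y + 20) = (y - 5)*(y - 4)*(y^3 + 3*y^2 - 4) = (y - 5)*(y - 4)*(y - 1)*(y^2 + 4*y + 4) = (y - 5)*(y - 4)*(y - 1)*(y + 2)*(y + 2)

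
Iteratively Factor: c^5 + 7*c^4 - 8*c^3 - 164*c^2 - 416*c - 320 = (c + 4)*(c^4 + 3*c^3 - 20*c^2 - 84*c - 80) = (c + 2)*(c + 4)*(c^3 + c^2 - 22*c - 40) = (c + 2)^2*(c + 4)*(c^2 - c - 20) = (c - 5)*(c + 2)^2*(c + 4)*(c + 4)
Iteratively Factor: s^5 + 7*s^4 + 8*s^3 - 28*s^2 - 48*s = (s + 4)*(s^4 + 3*s^3 - 4*s^2 - 12*s) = (s + 2)*(s + 4)*(s^3 + s^2 - 6*s) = s*(s + 2)*(s + 4)*(s^2 + s - 6) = s*(s - 2)*(s + 2)*(s + 4)*(s + 3)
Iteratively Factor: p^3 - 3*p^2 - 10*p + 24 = (p - 4)*(p^2 + p - 6) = (p - 4)*(p + 3)*(p - 2)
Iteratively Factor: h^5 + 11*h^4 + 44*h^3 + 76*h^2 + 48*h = (h)*(h^4 + 11*h^3 + 44*h^2 + 76*h + 48) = h*(h + 4)*(h^3 + 7*h^2 + 16*h + 12) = h*(h + 2)*(h + 4)*(h^2 + 5*h + 6) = h*(h + 2)*(h + 3)*(h + 4)*(h + 2)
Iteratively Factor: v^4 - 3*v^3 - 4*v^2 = (v)*(v^3 - 3*v^2 - 4*v) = v^2*(v^2 - 3*v - 4) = v^2*(v - 4)*(v + 1)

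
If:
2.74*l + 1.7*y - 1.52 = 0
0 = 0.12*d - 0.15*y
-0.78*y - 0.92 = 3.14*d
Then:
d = -0.24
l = 0.68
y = -0.20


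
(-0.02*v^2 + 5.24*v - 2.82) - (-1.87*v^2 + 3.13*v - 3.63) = 1.85*v^2 + 2.11*v + 0.81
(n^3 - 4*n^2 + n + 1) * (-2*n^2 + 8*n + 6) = -2*n^5 + 16*n^4 - 28*n^3 - 18*n^2 + 14*n + 6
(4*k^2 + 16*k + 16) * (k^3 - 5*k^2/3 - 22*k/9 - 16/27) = 4*k^5 + 28*k^4/3 - 184*k^3/9 - 1840*k^2/27 - 1312*k/27 - 256/27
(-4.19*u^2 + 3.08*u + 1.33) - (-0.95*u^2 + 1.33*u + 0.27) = -3.24*u^2 + 1.75*u + 1.06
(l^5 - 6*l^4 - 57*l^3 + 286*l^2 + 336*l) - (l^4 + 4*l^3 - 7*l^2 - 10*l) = l^5 - 7*l^4 - 61*l^3 + 293*l^2 + 346*l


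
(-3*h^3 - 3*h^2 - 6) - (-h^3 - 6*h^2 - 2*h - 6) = -2*h^3 + 3*h^2 + 2*h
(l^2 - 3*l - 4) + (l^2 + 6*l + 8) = 2*l^2 + 3*l + 4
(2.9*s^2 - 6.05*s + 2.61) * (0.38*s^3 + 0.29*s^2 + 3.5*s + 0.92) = 1.102*s^5 - 1.458*s^4 + 9.3873*s^3 - 17.7501*s^2 + 3.569*s + 2.4012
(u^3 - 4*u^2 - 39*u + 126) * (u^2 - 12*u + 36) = u^5 - 16*u^4 + 45*u^3 + 450*u^2 - 2916*u + 4536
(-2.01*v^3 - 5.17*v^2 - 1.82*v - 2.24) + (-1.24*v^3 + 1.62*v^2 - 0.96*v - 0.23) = -3.25*v^3 - 3.55*v^2 - 2.78*v - 2.47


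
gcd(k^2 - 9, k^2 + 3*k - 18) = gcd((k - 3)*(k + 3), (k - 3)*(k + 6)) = k - 3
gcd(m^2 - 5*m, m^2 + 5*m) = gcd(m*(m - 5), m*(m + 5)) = m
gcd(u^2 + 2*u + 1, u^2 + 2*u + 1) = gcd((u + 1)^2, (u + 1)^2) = u^2 + 2*u + 1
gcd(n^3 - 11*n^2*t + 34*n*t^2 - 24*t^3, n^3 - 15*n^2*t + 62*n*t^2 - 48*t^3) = n^2 - 7*n*t + 6*t^2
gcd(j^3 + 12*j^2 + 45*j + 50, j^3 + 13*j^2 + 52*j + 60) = j^2 + 7*j + 10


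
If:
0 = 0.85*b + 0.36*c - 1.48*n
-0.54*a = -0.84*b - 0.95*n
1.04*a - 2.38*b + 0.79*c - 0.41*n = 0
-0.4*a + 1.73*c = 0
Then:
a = 0.00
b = 0.00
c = 0.00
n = 0.00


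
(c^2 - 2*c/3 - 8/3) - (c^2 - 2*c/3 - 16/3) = 8/3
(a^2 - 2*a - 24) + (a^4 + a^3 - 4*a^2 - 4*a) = a^4 + a^3 - 3*a^2 - 6*a - 24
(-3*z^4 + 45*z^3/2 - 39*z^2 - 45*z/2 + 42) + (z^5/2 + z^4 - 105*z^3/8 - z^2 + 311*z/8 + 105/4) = z^5/2 - 2*z^4 + 75*z^3/8 - 40*z^2 + 131*z/8 + 273/4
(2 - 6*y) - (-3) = 5 - 6*y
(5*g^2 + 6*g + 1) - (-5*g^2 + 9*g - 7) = 10*g^2 - 3*g + 8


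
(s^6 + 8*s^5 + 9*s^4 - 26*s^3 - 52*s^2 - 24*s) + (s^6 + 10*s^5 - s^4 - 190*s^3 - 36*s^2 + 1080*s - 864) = 2*s^6 + 18*s^5 + 8*s^4 - 216*s^3 - 88*s^2 + 1056*s - 864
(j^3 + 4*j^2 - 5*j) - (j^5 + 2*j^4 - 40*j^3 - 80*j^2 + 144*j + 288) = -j^5 - 2*j^4 + 41*j^3 + 84*j^2 - 149*j - 288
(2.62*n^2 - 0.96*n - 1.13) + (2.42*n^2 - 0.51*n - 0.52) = 5.04*n^2 - 1.47*n - 1.65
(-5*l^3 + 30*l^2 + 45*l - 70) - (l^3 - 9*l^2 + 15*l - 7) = -6*l^3 + 39*l^2 + 30*l - 63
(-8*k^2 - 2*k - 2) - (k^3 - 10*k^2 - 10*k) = -k^3 + 2*k^2 + 8*k - 2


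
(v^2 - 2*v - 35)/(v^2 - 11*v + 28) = (v + 5)/(v - 4)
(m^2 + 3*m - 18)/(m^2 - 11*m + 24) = (m + 6)/(m - 8)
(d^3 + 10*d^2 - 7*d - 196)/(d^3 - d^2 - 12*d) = (d^2 + 14*d + 49)/(d*(d + 3))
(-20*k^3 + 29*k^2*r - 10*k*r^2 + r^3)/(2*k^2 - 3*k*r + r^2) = (20*k^2 - 9*k*r + r^2)/(-2*k + r)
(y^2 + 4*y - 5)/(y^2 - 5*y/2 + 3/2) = 2*(y + 5)/(2*y - 3)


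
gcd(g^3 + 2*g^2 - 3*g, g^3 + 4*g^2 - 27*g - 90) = g + 3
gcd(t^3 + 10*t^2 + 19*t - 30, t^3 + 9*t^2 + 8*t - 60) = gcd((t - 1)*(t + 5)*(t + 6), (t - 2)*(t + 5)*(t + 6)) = t^2 + 11*t + 30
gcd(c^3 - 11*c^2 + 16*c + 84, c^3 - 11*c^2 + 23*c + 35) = c - 7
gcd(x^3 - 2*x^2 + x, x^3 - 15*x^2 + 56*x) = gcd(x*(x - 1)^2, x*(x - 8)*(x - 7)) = x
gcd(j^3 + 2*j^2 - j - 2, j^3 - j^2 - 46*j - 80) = j + 2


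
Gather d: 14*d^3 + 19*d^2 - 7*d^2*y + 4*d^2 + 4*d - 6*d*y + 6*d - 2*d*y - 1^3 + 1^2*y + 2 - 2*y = 14*d^3 + d^2*(23 - 7*y) + d*(10 - 8*y) - y + 1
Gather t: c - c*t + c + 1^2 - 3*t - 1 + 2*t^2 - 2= 2*c + 2*t^2 + t*(-c - 3) - 2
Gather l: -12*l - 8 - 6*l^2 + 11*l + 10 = -6*l^2 - l + 2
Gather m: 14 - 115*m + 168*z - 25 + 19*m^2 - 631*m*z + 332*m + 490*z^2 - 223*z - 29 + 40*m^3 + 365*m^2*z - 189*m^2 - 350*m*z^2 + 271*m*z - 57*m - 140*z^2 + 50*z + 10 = 40*m^3 + m^2*(365*z - 170) + m*(-350*z^2 - 360*z + 160) + 350*z^2 - 5*z - 30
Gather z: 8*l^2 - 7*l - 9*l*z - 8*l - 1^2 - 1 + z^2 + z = 8*l^2 - 15*l + z^2 + z*(1 - 9*l) - 2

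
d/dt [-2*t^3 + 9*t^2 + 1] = 6*t*(3 - t)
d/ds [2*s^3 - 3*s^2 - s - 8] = 6*s^2 - 6*s - 1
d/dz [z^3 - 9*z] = 3*z^2 - 9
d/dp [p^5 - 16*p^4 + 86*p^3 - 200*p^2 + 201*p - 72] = 5*p^4 - 64*p^3 + 258*p^2 - 400*p + 201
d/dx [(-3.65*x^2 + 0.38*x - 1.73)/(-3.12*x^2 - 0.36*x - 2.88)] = (2.4996*x^2 + 10.2288*x - 1.7172)/(9.7344*x^4 + 2.2464*x^3 + 18.1008*x^2 + 2.0736*x + 8.2944)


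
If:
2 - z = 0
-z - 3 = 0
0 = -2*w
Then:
No Solution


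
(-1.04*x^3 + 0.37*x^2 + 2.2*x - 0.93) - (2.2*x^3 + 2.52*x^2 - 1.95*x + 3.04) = -3.24*x^3 - 2.15*x^2 + 4.15*x - 3.97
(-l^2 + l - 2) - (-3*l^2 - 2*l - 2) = 2*l^2 + 3*l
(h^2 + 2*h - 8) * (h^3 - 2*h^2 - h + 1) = h^5 - 13*h^3 + 15*h^2 + 10*h - 8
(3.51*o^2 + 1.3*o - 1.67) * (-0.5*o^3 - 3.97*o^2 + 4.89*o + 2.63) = -1.755*o^5 - 14.5847*o^4 + 12.8379*o^3 + 22.2182*o^2 - 4.7473*o - 4.3921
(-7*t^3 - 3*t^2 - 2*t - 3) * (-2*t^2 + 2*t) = 14*t^5 - 8*t^4 - 2*t^3 + 2*t^2 - 6*t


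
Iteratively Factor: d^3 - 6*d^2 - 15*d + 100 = (d - 5)*(d^2 - d - 20) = (d - 5)^2*(d + 4)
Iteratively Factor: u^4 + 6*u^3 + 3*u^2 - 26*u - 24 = (u - 2)*(u^3 + 8*u^2 + 19*u + 12) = (u - 2)*(u + 3)*(u^2 + 5*u + 4) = (u - 2)*(u + 3)*(u + 4)*(u + 1)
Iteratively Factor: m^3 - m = (m)*(m^2 - 1) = m*(m + 1)*(m - 1)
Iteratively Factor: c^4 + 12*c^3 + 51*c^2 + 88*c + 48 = (c + 3)*(c^3 + 9*c^2 + 24*c + 16) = (c + 3)*(c + 4)*(c^2 + 5*c + 4) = (c + 1)*(c + 3)*(c + 4)*(c + 4)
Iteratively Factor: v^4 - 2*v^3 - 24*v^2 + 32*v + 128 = (v + 2)*(v^3 - 4*v^2 - 16*v + 64) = (v - 4)*(v + 2)*(v^2 - 16) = (v - 4)*(v + 2)*(v + 4)*(v - 4)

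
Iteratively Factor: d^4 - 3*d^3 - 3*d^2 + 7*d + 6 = (d + 1)*(d^3 - 4*d^2 + d + 6) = (d - 2)*(d + 1)*(d^2 - 2*d - 3) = (d - 2)*(d + 1)^2*(d - 3)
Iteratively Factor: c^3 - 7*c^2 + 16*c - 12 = (c - 2)*(c^2 - 5*c + 6) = (c - 2)^2*(c - 3)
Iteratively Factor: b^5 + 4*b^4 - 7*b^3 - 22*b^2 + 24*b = (b + 4)*(b^4 - 7*b^2 + 6*b) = (b - 2)*(b + 4)*(b^3 + 2*b^2 - 3*b) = (b - 2)*(b + 3)*(b + 4)*(b^2 - b) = b*(b - 2)*(b + 3)*(b + 4)*(b - 1)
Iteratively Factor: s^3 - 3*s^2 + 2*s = (s)*(s^2 - 3*s + 2) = s*(s - 2)*(s - 1)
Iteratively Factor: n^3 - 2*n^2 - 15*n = (n - 5)*(n^2 + 3*n) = n*(n - 5)*(n + 3)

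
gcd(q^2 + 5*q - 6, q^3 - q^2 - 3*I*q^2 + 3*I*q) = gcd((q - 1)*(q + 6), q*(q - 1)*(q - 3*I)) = q - 1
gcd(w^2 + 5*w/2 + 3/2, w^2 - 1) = w + 1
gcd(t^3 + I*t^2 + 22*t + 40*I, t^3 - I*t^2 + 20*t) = t^2 - I*t + 20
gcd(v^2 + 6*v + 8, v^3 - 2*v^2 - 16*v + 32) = v + 4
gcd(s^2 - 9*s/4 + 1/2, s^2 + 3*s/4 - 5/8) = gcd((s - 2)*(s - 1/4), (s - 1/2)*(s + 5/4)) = 1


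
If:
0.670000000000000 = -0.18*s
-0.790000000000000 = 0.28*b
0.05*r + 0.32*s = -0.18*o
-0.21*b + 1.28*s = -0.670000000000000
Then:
No Solution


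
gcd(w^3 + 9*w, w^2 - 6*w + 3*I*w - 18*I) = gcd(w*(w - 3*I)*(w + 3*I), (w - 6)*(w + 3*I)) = w + 3*I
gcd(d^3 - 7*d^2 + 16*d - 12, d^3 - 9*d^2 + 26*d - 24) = d^2 - 5*d + 6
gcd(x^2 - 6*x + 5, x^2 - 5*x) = x - 5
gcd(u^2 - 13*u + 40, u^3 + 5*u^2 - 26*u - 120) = u - 5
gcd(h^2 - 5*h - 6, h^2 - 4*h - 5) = h + 1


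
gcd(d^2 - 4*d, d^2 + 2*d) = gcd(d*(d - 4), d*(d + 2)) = d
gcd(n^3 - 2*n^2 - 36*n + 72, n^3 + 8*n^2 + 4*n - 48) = n^2 + 4*n - 12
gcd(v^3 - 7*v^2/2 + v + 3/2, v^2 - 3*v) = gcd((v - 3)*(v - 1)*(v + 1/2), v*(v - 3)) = v - 3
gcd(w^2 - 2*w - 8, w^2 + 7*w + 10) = w + 2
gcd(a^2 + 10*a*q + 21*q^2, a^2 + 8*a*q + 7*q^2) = a + 7*q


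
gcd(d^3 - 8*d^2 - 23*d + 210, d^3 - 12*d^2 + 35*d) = d - 7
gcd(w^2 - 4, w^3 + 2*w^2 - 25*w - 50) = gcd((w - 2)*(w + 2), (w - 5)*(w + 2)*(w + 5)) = w + 2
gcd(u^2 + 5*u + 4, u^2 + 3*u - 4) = u + 4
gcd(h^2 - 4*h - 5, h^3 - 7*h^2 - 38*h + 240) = h - 5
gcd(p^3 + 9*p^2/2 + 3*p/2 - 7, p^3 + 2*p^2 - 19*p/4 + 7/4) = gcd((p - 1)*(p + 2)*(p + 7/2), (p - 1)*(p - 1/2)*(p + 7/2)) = p^2 + 5*p/2 - 7/2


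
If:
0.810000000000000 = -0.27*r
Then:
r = -3.00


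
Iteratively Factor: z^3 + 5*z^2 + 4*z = (z)*(z^2 + 5*z + 4) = z*(z + 1)*(z + 4)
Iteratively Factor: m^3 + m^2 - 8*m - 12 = (m - 3)*(m^2 + 4*m + 4) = (m - 3)*(m + 2)*(m + 2)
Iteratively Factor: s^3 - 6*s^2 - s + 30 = (s - 5)*(s^2 - s - 6) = (s - 5)*(s + 2)*(s - 3)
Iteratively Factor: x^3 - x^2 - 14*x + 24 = (x - 2)*(x^2 + x - 12) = (x - 2)*(x + 4)*(x - 3)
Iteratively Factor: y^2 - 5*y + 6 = (y - 3)*(y - 2)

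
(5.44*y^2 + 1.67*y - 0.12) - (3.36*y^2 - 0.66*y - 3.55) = 2.08*y^2 + 2.33*y + 3.43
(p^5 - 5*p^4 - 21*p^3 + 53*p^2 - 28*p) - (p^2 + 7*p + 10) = p^5 - 5*p^4 - 21*p^3 + 52*p^2 - 35*p - 10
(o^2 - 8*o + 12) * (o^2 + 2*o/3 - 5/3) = o^4 - 22*o^3/3 + 5*o^2 + 64*o/3 - 20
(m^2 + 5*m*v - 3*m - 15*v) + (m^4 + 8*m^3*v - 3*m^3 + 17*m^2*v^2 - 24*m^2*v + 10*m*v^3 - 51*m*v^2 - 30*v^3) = m^4 + 8*m^3*v - 3*m^3 + 17*m^2*v^2 - 24*m^2*v + m^2 + 10*m*v^3 - 51*m*v^2 + 5*m*v - 3*m - 30*v^3 - 15*v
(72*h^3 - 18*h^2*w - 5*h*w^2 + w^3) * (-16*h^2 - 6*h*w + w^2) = -1152*h^5 - 144*h^4*w + 260*h^3*w^2 - 4*h^2*w^3 - 11*h*w^4 + w^5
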